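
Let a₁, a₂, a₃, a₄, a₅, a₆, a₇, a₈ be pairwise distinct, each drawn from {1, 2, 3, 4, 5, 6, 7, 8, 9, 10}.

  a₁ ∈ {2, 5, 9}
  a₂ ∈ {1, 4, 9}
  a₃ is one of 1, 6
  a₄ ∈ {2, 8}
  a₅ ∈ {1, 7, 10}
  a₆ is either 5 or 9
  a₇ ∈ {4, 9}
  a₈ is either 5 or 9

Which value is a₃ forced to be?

6

a₆ and a₈ between them cover only {5, 9} — a naked pair. Remove those values from a₁, a₂, a₇.
a₁'s domain is down to {2}, so a₁ = 2. Eliminate 2 elsewhere: a₄.
a₄'s domain is down to {8}, so a₄ = 8.
a₇ has just one choice, so a₇ = 4. Eliminate 4 elsewhere: a₂.
a₂ must be 1 (only option left). Strike 1 from a₃, a₅.
So a₃ = 6.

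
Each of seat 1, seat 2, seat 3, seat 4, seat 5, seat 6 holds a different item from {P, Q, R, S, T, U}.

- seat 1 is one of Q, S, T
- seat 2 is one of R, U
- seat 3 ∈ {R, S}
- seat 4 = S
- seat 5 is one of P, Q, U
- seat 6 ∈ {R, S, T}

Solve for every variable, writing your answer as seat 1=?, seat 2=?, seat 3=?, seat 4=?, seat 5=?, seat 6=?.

seat 1=Q, seat 2=U, seat 3=R, seat 4=S, seat 5=P, seat 6=T

seat 4 has just one choice, so seat 4 = S. So seat 1, seat 3, seat 6 can't be S.
seat 3 must be R (only option left). Eliminate R elsewhere: seat 2, seat 6.
seat 6's domain is down to {T}, so seat 6 = T. So seat 1 can't be T.
seat 1's domain is down to {Q}, so seat 1 = Q. Remove Q from seat 5.
That leaves seat 2 = U. So seat 5 can't be U.
seat 5's domain is down to {P}, so seat 5 = P.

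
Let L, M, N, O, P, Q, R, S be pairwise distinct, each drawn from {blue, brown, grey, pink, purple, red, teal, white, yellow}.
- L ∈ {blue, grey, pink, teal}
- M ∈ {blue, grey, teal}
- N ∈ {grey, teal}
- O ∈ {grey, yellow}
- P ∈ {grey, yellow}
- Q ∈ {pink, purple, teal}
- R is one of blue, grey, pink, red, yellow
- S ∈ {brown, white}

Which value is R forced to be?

red

O and P between them cover only {grey, yellow} — a naked pair. Remove those values from L, M, N, R.
N has just one choice, so N = teal. Remove teal from L, M, Q.
M's domain is down to {blue}, so M = blue. Strike blue from L, R.
L must be pink (only option left). Remove pink from Q, R.
So R = red.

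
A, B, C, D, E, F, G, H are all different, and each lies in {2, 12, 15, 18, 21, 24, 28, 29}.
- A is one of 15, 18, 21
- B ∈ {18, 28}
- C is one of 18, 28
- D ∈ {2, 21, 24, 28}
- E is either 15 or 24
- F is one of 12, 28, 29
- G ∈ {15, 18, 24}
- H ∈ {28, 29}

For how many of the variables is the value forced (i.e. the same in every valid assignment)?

The 8 variables together cover exactly {2, 12, 15, 18, 21, 24, 28, 29} — 8 values for 8 variables — and 2 appears only in D's list, so D = 2.
The 7 still-open variables draw from only 7 values {12, 15, 18, 21, 24, 28, 29}, so each is used; only F can be 12, hence F = 12.
Among the 6 still-open variables, 21 fits only A (and all 6 values in {15, 18, 21, 24, 28, 29} must be used), so A = 21.
The 5 still-open variables draw from only 5 values {15, 18, 24, 28, 29}, so each is used; only H can be 29, hence H = 29.
B and C share exactly the 2 values {18, 28}; by pigeonhole those values go to them, so strike 18, 28 from G.
Determined: A=21, D=2, F=12, H=29. The other variables each still have more than one consistent value. That makes 4.

4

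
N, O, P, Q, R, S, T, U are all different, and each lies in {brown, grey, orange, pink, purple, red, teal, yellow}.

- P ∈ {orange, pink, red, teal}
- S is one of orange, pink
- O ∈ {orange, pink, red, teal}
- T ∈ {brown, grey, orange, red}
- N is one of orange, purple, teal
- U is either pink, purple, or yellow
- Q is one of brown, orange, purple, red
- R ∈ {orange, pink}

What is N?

Among the 8 variables, grey fits only T (and all 8 values in {brown, grey, orange, pink, purple, red, teal, yellow} must be used), so T = grey.
Among the 7 still-open variables, brown fits only Q (and all 7 values in {brown, orange, pink, purple, red, teal, yellow} must be used), so Q = brown.
Among the 6 still-open variables, yellow fits only U (and all 6 values in {orange, pink, purple, red, teal, yellow} must be used), so U = yellow.
The 5 still-open variables together cover exactly {orange, pink, purple, red, teal} — 5 values for 5 variables — and purple appears only in N's list, so N = purple.

purple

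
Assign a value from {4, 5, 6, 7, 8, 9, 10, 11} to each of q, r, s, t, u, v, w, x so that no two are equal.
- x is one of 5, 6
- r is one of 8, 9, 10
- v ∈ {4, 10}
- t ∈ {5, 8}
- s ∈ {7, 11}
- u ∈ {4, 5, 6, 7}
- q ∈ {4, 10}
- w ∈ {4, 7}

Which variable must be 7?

Among the 8 variables, 9 fits only r (and all 8 values in {4, 5, 6, 7, 8, 9, 10, 11} must be used), so r = 9.
The 7 still-open variables together cover exactly {4, 5, 6, 7, 8, 10, 11} — 7 values for 7 variables — and 8 appears only in t's list, so t = 8.
The 6 still-open variables draw from only 6 values {4, 5, 6, 7, 10, 11}, so each is used; only s can be 11, hence s = 11.
The 2 variables q and v are confined to {4, 10}, which locks those values in; drop them from u, w.
So 7 goes to w.

w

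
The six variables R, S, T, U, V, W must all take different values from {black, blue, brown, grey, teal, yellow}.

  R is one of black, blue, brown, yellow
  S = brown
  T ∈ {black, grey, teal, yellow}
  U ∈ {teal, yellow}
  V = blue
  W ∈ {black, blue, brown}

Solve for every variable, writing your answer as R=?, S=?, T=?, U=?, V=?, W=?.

S must be brown (only option left). Strike brown from R, W.
V must be blue (only option left). Eliminate blue elsewhere: R, W.
W must be black (only option left). So R, T can't be black.
R's domain is down to {yellow}, so R = yellow. So T, U can't be yellow.
U has just one choice, so U = teal. Strike teal from T.
T must be grey (only option left).

R=yellow, S=brown, T=grey, U=teal, V=blue, W=black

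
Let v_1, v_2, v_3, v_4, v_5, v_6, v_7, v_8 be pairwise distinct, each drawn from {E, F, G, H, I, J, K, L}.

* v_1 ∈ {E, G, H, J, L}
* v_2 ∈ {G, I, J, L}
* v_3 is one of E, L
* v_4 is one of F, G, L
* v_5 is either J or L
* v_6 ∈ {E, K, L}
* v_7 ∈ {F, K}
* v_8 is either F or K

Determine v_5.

The 8 variables together cover exactly {E, F, G, H, I, J, K, L} — 8 values for 8 variables — and H appears only in v_1's list, so v_1 = H.
Among the 7 still-open variables, I fits only v_2 (and all 7 values in {E, F, G, I, J, K, L} must be used), so v_2 = I.
The 6 still-open variables draw from only 6 values {E, F, G, J, K, L}, so each is used; only v_4 can be G, hence v_4 = G.
The 5 still-open variables draw from only 5 values {E, F, J, K, L}, so each is used; only v_5 can be J, hence v_5 = J.

J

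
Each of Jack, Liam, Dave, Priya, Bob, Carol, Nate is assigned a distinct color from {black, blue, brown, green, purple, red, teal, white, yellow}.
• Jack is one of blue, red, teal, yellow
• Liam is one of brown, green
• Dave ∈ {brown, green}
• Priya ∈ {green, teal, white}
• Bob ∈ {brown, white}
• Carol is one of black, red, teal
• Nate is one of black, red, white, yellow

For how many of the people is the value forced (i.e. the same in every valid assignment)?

Liam and Dave between them cover only {brown, green} — a naked pair. Remove those values from Priya, Bob.
Bob has just one choice, so Bob = white. Eliminate white elsewhere: Priya, Nate.
Priya's domain is down to {teal}, so Priya = teal. Eliminate teal elsewhere: Jack, Carol.
Determined: Priya=teal, Bob=white. The other people each still have more than one consistent value. That makes 2.

2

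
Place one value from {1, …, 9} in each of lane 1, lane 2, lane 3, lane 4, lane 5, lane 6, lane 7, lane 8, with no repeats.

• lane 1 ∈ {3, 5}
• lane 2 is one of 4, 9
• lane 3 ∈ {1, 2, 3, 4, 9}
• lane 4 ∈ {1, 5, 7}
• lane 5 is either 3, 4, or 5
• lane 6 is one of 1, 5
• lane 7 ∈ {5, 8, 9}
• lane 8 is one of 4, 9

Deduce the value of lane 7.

Among the 8 variables, 2 fits only lane 3 (and all 8 values in {1, 2, 3, 4, 5, 7, 8, 9} must be used), so lane 3 = 2.
The 7 still-open variables together cover exactly {1, 3, 4, 5, 7, 8, 9} — 7 values for 7 variables — and 7 appears only in lane 4's list, so lane 4 = 7.
The 6 still-open variables together cover exactly {1, 3, 4, 5, 8, 9} — 6 values for 6 variables — and 1 appears only in lane 6's list, so lane 6 = 1.
The 5 still-open variables draw from only 5 values {3, 4, 5, 8, 9}, so each is used; only lane 7 can be 8, hence lane 7 = 8.

8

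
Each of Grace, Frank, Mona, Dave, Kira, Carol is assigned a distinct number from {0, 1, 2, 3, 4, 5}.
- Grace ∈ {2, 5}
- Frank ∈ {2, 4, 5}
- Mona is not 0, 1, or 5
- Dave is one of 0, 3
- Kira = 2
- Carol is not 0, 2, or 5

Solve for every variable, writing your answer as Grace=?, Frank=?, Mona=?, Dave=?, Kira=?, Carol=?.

Grace=5, Frank=4, Mona=3, Dave=0, Kira=2, Carol=1

Kira has just one choice, so Kira = 2. So Grace, Frank, Mona can't be 2.
Grace must be 5 (only option left). Strike 5 from Frank.
That leaves Frank = 4. Eliminate 4 elsewhere: Mona, Carol.
Mona's domain is down to {3}, so Mona = 3. Strike 3 from Dave, Carol.
That leaves Dave = 0.
Carol must be 1 (only option left).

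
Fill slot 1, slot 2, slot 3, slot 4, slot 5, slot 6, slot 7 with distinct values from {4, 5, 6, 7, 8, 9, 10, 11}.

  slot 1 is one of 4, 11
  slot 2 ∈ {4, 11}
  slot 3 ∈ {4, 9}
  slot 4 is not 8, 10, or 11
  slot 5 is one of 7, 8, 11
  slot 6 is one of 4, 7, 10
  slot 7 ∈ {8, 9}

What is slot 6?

10

slot 1 and slot 2 between them cover only {4, 11} — a naked pair. Remove those values from slot 3, slot 4, slot 5, slot 6.
slot 3 must be 9 (only option left). Strike 9 from slot 4, slot 7.
That leaves slot 7 = 8. So slot 5 can't be 8.
That leaves slot 5 = 7. So slot 4, slot 6 can't be 7.
So slot 6 = 10.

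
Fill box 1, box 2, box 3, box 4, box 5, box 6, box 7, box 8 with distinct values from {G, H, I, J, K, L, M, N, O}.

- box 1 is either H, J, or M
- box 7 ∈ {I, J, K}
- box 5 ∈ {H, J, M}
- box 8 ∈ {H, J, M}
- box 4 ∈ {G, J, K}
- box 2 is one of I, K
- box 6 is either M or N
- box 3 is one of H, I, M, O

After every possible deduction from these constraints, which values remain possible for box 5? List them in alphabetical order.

H, J, M

The 8 variables together cover exactly {G, H, I, J, K, M, N, O} — 8 values for 8 variables — and G appears only in box 4's list, so box 4 = G.
The 7 still-open variables draw from only 7 values {H, I, J, K, M, N, O}, so each is used; only box 6 can be N, hence box 6 = N.
The 6 still-open variables draw from only 6 values {H, I, J, K, M, O}, so each is used; only box 3 can be O, hence box 3 = O.
The 3 variables box 1, box 5, box 8 are confined to {H, J, M}, which locks those values in; drop them from box 7.
No further eliminations apply; box 5 can still be any of H, J, M.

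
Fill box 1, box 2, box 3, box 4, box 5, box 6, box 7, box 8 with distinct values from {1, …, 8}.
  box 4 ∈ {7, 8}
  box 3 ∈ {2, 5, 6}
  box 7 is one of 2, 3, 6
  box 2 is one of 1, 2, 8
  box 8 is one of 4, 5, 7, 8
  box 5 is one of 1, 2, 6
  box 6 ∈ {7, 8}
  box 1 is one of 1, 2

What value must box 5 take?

Among the 8 variables, 3 fits only box 7 (and all 8 values in {1, 2, 3, 4, 5, 6, 7, 8} must be used), so box 7 = 3.
The 7 still-open variables draw from only 7 values {1, 2, 4, 5, 6, 7, 8}, so each is used; only box 8 can be 4, hence box 8 = 4.
The 6 still-open variables together cover exactly {1, 2, 5, 6, 7, 8} — 6 values for 6 variables — and 5 appears only in box 3's list, so box 3 = 5.
Among the 5 still-open variables, 6 fits only box 5 (and all 5 values in {1, 2, 6, 7, 8} must be used), so box 5 = 6.

6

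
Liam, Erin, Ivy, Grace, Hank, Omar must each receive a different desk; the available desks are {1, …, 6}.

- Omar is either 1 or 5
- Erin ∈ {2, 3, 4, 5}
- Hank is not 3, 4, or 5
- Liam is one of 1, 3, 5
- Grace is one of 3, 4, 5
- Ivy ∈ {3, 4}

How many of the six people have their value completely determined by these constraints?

Among the 6 variables, 6 fits only Hank (and all 6 values in {1, 2, 3, 4, 5, 6} must be used), so Hank = 6.
Among the 5 still-open variables, 2 fits only Erin (and all 5 values in {1, 2, 3, 4, 5} must be used), so Erin = 2.
Determined: Erin=2, Hank=6. The other people each still have more than one consistent value. That makes 2.

2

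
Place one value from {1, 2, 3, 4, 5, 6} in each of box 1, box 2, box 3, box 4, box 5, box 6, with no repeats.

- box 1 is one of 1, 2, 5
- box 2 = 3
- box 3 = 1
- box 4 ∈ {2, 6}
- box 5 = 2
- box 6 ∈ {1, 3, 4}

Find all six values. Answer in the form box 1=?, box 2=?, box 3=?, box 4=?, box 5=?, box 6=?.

box 1=5, box 2=3, box 3=1, box 4=6, box 5=2, box 6=4

box 2's domain is down to {3}, so box 2 = 3. Strike 3 from box 6.
box 3 has just one choice, so box 3 = 1. Strike 1 from box 1, box 6.
box 5 must be 2 (only option left). Remove 2 from box 1, box 4.
box 6 has just one choice, so box 6 = 4.
That leaves box 1 = 5.
box 4 has just one choice, so box 4 = 6.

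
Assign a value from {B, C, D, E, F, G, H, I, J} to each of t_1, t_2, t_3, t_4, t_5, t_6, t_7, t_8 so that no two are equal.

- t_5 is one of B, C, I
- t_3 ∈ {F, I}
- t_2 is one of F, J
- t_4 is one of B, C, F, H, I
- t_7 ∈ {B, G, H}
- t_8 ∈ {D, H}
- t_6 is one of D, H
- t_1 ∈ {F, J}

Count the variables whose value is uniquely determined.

2

The 8 variables draw from only 8 values {B, C, D, F, G, H, I, J}, so each is used; only t_7 can be G, hence t_7 = G.
t_1 and t_2 share exactly the 2 values {F, J}; by pigeonhole those values go to them, so strike F, J from t_3, t_4.
t_3 must be I (only option left). So t_4, t_5 can't be I.
The 2 variables t_6 and t_8 are confined to {D, H}, which locks those values in; drop them from t_4.
Determined: t_3=I, t_7=G. The other variables each still have more than one consistent value. That makes 2.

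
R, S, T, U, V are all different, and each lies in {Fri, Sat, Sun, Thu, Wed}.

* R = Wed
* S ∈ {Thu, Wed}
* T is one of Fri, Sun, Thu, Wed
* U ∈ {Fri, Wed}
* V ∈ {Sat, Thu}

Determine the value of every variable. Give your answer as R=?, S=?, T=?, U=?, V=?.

R has just one choice, so R = Wed. Strike Wed from S, T, U.
S has just one choice, so S = Thu. So T, V can't be Thu.
U must be Fri (only option left). Strike Fri from T.
That leaves V = Sat.
T must be Sun (only option left).

R=Wed, S=Thu, T=Sun, U=Fri, V=Sat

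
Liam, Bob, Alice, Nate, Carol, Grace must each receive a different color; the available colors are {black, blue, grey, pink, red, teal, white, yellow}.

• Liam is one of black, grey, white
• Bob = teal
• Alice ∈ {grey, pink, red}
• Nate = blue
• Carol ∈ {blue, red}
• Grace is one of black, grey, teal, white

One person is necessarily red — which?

Bob must be teal (only option left). Strike teal from Grace.
Nate's domain is down to {blue}, so Nate = blue. Strike blue from Carol.
So red goes to Carol.

Carol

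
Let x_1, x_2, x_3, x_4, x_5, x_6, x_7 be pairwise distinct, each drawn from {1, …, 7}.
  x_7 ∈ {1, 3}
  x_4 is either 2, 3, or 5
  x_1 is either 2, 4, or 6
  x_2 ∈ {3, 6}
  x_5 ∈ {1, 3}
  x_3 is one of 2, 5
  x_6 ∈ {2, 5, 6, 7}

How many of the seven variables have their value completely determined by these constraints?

The 7 variables together cover exactly {1, 2, 3, 4, 5, 6, 7} — 7 values for 7 variables — and 4 appears only in x_1's list, so x_1 = 4.
The 6 still-open variables together cover exactly {1, 2, 3, 5, 6, 7} — 6 values for 6 variables — and 7 appears only in x_6's list, so x_6 = 7.
The 5 still-open variables together cover exactly {1, 2, 3, 5, 6} — 5 values for 5 variables — and 6 appears only in x_2's list, so x_2 = 6.
x_5 and x_7 between them cover only {1, 3} — a naked pair. Remove those values from x_4.
Determined: x_1=4, x_2=6, x_6=7. The other variables each still have more than one consistent value. That makes 3.

3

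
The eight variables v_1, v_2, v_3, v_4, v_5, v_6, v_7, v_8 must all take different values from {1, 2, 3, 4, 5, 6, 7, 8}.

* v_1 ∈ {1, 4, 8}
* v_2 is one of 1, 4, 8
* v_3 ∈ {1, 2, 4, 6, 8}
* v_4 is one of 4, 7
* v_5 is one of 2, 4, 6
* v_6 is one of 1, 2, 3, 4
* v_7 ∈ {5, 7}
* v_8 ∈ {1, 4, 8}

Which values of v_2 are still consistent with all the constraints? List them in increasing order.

1, 4, 8

The 8 variables draw from only 8 values {1, 2, 3, 4, 5, 6, 7, 8}, so each is used; only v_6 can be 3, hence v_6 = 3.
Among the 7 still-open variables, 5 fits only v_7 (and all 7 values in {1, 2, 4, 5, 6, 7, 8} must be used), so v_7 = 5.
Among the 6 still-open variables, 7 fits only v_4 (and all 6 values in {1, 2, 4, 6, 7, 8} must be used), so v_4 = 7.
v_1, v_2, v_8 between them cover only {1, 4, 8} — a naked triple. Remove those values from v_3, v_5.
No further eliminations apply; v_2 can still be any of 1, 4, 8.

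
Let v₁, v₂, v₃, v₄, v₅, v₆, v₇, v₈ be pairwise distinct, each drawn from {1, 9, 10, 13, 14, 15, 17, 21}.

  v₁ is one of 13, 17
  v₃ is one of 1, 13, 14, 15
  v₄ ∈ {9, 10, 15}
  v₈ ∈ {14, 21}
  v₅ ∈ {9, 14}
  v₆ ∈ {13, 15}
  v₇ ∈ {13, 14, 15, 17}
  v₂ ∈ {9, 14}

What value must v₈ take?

Among the 8 variables, 1 fits only v₃ (and all 8 values in {1, 9, 10, 13, 14, 15, 17, 21} must be used), so v₃ = 1.
The 7 still-open variables together cover exactly {9, 10, 13, 14, 15, 17, 21} — 7 values for 7 variables — and 10 appears only in v₄'s list, so v₄ = 10.
The 6 still-open variables draw from only 6 values {9, 13, 14, 15, 17, 21}, so each is used; only v₈ can be 21, hence v₈ = 21.

21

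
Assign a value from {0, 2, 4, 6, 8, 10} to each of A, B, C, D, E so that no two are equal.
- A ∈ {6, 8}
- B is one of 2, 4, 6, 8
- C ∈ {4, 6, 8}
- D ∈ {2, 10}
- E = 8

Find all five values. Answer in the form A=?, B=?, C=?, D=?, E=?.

A=6, B=2, C=4, D=10, E=8

E must be 8 (only option left). Strike 8 from A, B, C.
A has just one choice, so A = 6. Eliminate 6 elsewhere: B, C.
C must be 4 (only option left). So B can't be 4.
B has just one choice, so B = 2. Remove 2 from D.
D has just one choice, so D = 10.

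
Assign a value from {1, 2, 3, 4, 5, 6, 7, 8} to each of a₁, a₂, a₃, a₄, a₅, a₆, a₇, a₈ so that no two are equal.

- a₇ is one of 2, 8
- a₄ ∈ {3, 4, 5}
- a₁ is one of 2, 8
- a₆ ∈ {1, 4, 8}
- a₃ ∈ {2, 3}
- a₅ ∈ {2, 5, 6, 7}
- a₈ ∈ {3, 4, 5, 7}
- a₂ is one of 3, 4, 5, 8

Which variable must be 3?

a₃

Among the 8 variables, 1 fits only a₆ (and all 8 values in {1, 2, 3, 4, 5, 6, 7, 8} must be used), so a₆ = 1.
The 7 still-open variables draw from only 7 values {2, 3, 4, 5, 6, 7, 8}, so each is used; only a₅ can be 6, hence a₅ = 6.
Among the 6 still-open variables, 7 fits only a₈ (and all 6 values in {2, 3, 4, 5, 7, 8} must be used), so a₈ = 7.
The 2 variables a₁ and a₇ are confined to {2, 8}, which locks those values in; drop them from a₂, a₃.
So 3 goes to a₃.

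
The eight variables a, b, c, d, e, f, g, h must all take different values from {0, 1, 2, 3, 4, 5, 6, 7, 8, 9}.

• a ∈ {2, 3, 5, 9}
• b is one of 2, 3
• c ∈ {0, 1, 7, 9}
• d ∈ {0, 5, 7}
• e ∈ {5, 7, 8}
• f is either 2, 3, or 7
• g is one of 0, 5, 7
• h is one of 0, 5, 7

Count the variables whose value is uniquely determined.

The 8 variables draw from only 8 values {0, 1, 2, 3, 5, 7, 8, 9}, so each is used; only c can be 1, hence c = 1.
Among the 7 still-open variables, 8 fits only e (and all 7 values in {0, 2, 3, 5, 7, 8, 9} must be used), so e = 8.
The 6 still-open variables draw from only 6 values {0, 2, 3, 5, 7, 9}, so each is used; only a can be 9, hence a = 9.
The 3 variables d, g, h are confined to {0, 5, 7}, which locks those values in; drop them from f.
Determined: a=9, c=1, e=8. The other variables each still have more than one consistent value. That makes 3.

3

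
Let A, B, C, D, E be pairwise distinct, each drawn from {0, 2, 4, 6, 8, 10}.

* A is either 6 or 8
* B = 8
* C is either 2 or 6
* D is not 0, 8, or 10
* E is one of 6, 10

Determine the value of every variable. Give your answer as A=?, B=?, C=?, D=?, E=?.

B's domain is down to {8}, so B = 8. Strike 8 from A.
That leaves A = 6. Eliminate 6 elsewhere: C, D, E.
That leaves C = 2. Remove 2 from D.
D has just one choice, so D = 4.
E's domain is down to {10}, so E = 10.

A=6, B=8, C=2, D=4, E=10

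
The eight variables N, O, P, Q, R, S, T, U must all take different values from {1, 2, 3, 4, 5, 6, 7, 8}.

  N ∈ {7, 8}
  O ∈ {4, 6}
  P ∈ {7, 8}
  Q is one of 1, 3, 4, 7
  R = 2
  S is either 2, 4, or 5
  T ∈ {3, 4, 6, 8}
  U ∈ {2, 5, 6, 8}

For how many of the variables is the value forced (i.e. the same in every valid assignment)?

R has just one choice, so R = 2. So S, U can't be 2.
The 7 still-open variables draw from only 7 values {1, 3, 4, 5, 6, 7, 8}, so each is used; only Q can be 1, hence Q = 1.
Among the 6 still-open variables, 3 fits only T (and all 6 values in {3, 4, 5, 6, 7, 8} must be used), so T = 3.
N and P share exactly the 2 values {7, 8}; by pigeonhole those values go to them, so strike 7, 8 from U.
Determined: Q=1, R=2, T=3. The other variables each still have more than one consistent value. That makes 3.

3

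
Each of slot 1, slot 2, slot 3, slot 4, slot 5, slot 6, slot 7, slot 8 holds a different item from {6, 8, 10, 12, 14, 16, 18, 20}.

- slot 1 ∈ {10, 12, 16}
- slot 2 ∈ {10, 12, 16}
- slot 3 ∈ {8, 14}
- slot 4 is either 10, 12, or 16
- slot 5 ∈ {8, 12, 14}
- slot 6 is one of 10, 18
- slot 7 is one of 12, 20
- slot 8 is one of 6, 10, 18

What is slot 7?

20

The 8 variables together cover exactly {6, 8, 10, 12, 14, 16, 18, 20} — 8 values for 8 variables — and 6 appears only in slot 8's list, so slot 8 = 6.
Among the 7 still-open variables, 18 fits only slot 6 (and all 7 values in {8, 10, 12, 14, 16, 18, 20} must be used), so slot 6 = 18.
Among the 6 still-open variables, 20 fits only slot 7 (and all 6 values in {8, 10, 12, 14, 16, 20} must be used), so slot 7 = 20.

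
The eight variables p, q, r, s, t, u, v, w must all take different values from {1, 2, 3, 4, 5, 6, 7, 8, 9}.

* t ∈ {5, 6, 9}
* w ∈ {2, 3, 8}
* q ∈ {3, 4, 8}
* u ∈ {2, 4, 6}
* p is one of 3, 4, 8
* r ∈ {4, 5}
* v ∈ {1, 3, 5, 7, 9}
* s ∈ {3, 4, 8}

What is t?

9

p, q, s between them cover only {3, 4, 8} — a naked triple. Remove those values from r, u, v, w.
r has just one choice, so r = 5. Strike 5 from t, v.
That leaves w = 2. Strike 2 from u.
u's domain is down to {6}, so u = 6. Eliminate 6 elsewhere: t.
So t = 9.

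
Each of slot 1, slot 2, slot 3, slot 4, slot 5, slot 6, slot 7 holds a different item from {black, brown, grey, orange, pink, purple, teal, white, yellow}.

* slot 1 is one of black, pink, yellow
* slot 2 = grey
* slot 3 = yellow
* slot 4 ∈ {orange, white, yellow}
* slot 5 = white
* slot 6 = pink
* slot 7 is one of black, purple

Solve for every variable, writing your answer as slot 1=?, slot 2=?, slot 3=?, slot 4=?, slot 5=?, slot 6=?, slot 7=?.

slot 1=black, slot 2=grey, slot 3=yellow, slot 4=orange, slot 5=white, slot 6=pink, slot 7=purple

slot 2's domain is down to {grey}, so slot 2 = grey.
slot 3's domain is down to {yellow}, so slot 3 = yellow. Eliminate yellow elsewhere: slot 1, slot 4.
That leaves slot 5 = white. Remove white from slot 4.
That leaves slot 6 = pink. So slot 1 can't be pink.
slot 1 has just one choice, so slot 1 = black. Strike black from slot 7.
That leaves slot 4 = orange.
slot 7 has just one choice, so slot 7 = purple.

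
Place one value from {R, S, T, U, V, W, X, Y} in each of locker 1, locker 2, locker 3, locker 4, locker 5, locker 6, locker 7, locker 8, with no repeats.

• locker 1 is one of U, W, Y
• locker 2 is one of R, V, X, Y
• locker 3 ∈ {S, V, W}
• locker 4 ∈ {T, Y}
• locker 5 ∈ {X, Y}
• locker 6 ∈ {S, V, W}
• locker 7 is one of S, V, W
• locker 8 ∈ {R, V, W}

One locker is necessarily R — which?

The 8 variables together cover exactly {R, S, T, U, V, W, X, Y} — 8 values for 8 variables — and T appears only in locker 4's list, so locker 4 = T.
The 7 still-open variables together cover exactly {R, S, U, V, W, X, Y} — 7 values for 7 variables — and U appears only in locker 1's list, so locker 1 = U.
The 3 variables locker 3, locker 6, locker 7 are confined to {S, V, W}, which locks those values in; drop them from locker 2, locker 8.
So R goes to locker 8.

locker 8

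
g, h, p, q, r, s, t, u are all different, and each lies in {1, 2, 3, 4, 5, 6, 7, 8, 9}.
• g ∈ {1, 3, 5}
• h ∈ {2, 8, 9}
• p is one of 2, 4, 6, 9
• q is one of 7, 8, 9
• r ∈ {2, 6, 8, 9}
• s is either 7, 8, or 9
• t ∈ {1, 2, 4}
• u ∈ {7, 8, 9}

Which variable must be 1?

t

q, s, u between them cover only {7, 8, 9} — a naked triple. Remove those values from h, p, r.
h has just one choice, so h = 2. Strike 2 from p, r, t.
r's domain is down to {6}, so r = 6. Eliminate 6 elsewhere: p.
That leaves p = 4. Remove 4 from t.
So 1 goes to t.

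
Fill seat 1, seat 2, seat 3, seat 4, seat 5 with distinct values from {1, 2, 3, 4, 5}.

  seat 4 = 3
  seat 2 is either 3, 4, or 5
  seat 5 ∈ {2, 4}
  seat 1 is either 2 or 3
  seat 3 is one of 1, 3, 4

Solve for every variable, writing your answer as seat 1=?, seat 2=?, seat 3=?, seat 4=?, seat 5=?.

seat 4 has just one choice, so seat 4 = 3. Remove 3 from seat 1, seat 2, seat 3.
seat 1's domain is down to {2}, so seat 1 = 2. Remove 2 from seat 5.
seat 5's domain is down to {4}, so seat 5 = 4. Strike 4 from seat 2, seat 3.
seat 2 must be 5 (only option left).
seat 3 must be 1 (only option left).

seat 1=2, seat 2=5, seat 3=1, seat 4=3, seat 5=4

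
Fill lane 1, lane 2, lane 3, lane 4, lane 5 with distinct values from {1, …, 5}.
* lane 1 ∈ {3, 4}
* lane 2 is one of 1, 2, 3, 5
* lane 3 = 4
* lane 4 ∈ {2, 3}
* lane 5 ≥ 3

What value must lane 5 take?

5

lane 3 must be 4 (only option left). Remove 4 from lane 1, lane 5.
That leaves lane 1 = 3. Strike 3 from lane 2, lane 4, lane 5.
So lane 5 = 5.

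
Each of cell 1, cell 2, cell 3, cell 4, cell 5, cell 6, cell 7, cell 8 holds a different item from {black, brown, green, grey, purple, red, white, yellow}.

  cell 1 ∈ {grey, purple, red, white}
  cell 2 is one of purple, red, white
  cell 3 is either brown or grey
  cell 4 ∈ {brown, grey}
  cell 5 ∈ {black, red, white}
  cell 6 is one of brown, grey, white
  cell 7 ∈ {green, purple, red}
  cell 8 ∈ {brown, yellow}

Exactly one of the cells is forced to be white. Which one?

Among the 8 variables, black fits only cell 5 (and all 8 values in {black, brown, green, grey, purple, red, white, yellow} must be used), so cell 5 = black.
The 7 still-open variables draw from only 7 values {brown, green, grey, purple, red, white, yellow}, so each is used; only cell 7 can be green, hence cell 7 = green.
The 6 still-open variables together cover exactly {brown, grey, purple, red, white, yellow} — 6 values for 6 variables — and yellow appears only in cell 8's list, so cell 8 = yellow.
cell 3 and cell 4 between them cover only {brown, grey} — a naked pair. Remove those values from cell 1, cell 6.
So white goes to cell 6.

cell 6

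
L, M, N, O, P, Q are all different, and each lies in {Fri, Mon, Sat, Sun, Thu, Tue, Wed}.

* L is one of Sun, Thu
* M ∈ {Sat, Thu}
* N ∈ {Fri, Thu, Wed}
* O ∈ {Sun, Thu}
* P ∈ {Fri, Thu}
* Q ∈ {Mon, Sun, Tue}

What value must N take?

L and O share exactly the 2 values {Sun, Thu}; by pigeonhole those values go to them, so strike Sun, Thu from M, N, P, Q.
M must be Sat (only option left).
P must be Fri (only option left). Remove Fri from N.
So N = Wed.

Wed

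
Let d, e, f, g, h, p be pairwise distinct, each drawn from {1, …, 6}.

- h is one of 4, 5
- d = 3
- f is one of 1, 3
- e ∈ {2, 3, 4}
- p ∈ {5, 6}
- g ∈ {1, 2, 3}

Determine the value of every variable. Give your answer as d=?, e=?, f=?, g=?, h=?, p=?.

d=3, e=4, f=1, g=2, h=5, p=6

d has just one choice, so d = 3. Eliminate 3 elsewhere: e, f, g.
f has just one choice, so f = 1. Eliminate 1 elsewhere: g.
g's domain is down to {2}, so g = 2. Eliminate 2 elsewhere: e.
e must be 4 (only option left). Eliminate 4 elsewhere: h.
That leaves h = 5. Eliminate 5 elsewhere: p.
p's domain is down to {6}, so p = 6.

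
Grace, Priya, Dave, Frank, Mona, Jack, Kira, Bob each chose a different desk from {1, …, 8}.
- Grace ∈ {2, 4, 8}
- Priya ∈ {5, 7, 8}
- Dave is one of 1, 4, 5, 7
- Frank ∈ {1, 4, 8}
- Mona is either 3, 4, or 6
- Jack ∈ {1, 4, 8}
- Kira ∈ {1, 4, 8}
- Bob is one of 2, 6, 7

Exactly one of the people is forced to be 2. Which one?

The 8 variables draw from only 8 values {1, 2, 3, 4, 5, 6, 7, 8}, so each is used; only Mona can be 3, hence Mona = 3.
The 7 still-open variables together cover exactly {1, 2, 4, 5, 6, 7, 8} — 7 values for 7 variables — and 6 appears only in Bob's list, so Bob = 6.
The 6 still-open variables draw from only 6 values {1, 2, 4, 5, 7, 8}, so each is used; only Grace can be 2, hence Grace = 2.

Grace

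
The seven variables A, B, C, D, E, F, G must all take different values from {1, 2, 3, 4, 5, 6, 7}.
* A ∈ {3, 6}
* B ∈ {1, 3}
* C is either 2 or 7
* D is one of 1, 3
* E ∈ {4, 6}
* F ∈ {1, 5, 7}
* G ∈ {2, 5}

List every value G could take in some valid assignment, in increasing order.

The 7 variables draw from only 7 values {1, 2, 3, 4, 5, 6, 7}, so each is used; only E can be 4, hence E = 4.
Among the 6 still-open variables, 6 fits only A (and all 6 values in {1, 2, 3, 5, 6, 7} must be used), so A = 6.
The 2 variables B and D are confined to {1, 3}, which locks those values in; drop them from F.
No further eliminations apply; G can still be any of 2, 5.

2, 5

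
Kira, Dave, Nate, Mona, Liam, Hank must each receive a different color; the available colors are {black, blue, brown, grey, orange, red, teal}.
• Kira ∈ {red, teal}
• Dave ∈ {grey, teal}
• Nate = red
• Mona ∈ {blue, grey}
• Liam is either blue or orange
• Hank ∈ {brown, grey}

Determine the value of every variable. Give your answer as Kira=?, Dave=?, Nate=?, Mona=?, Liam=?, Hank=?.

Nate's domain is down to {red}, so Nate = red. Remove red from Kira.
Kira has just one choice, so Kira = teal. Remove teal from Dave.
Dave must be grey (only option left). Eliminate grey elsewhere: Mona, Hank.
Mona's domain is down to {blue}, so Mona = blue. So Liam can't be blue.
Liam has just one choice, so Liam = orange.
Hank's domain is down to {brown}, so Hank = brown.

Kira=teal, Dave=grey, Nate=red, Mona=blue, Liam=orange, Hank=brown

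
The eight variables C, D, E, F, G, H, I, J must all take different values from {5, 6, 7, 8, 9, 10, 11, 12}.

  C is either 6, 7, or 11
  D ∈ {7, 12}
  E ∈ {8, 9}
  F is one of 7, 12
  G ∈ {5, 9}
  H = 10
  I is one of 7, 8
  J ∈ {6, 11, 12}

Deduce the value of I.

H's domain is down to {10}, so H = 10.
Among the 7 still-open variables, 5 fits only G (and all 7 values in {5, 6, 7, 8, 9, 11, 12} must be used), so G = 5.
Among the 6 still-open variables, 9 fits only E (and all 6 values in {6, 7, 8, 9, 11, 12} must be used), so E = 9.
The 5 still-open variables together cover exactly {6, 7, 8, 11, 12} — 5 values for 5 variables — and 8 appears only in I's list, so I = 8.

8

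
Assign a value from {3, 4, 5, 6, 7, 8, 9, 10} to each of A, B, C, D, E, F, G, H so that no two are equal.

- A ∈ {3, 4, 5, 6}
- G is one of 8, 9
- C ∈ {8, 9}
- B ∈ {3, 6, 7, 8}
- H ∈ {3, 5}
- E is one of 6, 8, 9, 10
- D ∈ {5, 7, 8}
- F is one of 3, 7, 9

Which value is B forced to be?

The 8 variables together cover exactly {3, 4, 5, 6, 7, 8, 9, 10} — 8 values for 8 variables — and 4 appears only in A's list, so A = 4.
The 7 still-open variables together cover exactly {3, 5, 6, 7, 8, 9, 10} — 7 values for 7 variables — and 10 appears only in E's list, so E = 10.
The 6 still-open variables draw from only 6 values {3, 5, 6, 7, 8, 9}, so each is used; only B can be 6, hence B = 6.

6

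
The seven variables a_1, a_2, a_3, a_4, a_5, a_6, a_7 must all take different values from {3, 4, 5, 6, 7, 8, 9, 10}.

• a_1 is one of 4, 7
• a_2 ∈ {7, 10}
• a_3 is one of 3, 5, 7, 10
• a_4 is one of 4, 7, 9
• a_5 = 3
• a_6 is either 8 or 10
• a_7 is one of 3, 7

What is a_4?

a_5 must be 3 (only option left). So a_3, a_7 can't be 3.
a_7 must be 7 (only option left). Strike 7 from a_1, a_2, a_3, a_4.
a_1 has just one choice, so a_1 = 4. So a_4 can't be 4.
So a_4 = 9.

9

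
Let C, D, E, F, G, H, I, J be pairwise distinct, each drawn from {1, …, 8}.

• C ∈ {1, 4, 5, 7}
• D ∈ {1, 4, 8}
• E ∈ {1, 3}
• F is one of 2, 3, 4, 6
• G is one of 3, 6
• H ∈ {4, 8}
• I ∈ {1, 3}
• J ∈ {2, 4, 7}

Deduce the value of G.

6

The 8 variables draw from only 8 values {1, 2, 3, 4, 5, 6, 7, 8}, so each is used; only C can be 5, hence C = 5.
The 7 still-open variables draw from only 7 values {1, 2, 3, 4, 6, 7, 8}, so each is used; only J can be 7, hence J = 7.
The 6 still-open variables draw from only 6 values {1, 2, 3, 4, 6, 8}, so each is used; only F can be 2, hence F = 2.
The 5 still-open variables together cover exactly {1, 3, 4, 6, 8} — 5 values for 5 variables — and 6 appears only in G's list, so G = 6.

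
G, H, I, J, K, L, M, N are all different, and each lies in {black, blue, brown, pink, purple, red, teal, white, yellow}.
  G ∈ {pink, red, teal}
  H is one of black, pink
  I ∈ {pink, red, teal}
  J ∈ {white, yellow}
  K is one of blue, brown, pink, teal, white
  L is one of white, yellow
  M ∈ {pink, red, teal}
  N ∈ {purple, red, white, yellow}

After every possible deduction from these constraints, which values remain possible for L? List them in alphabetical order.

J and L between them cover only {white, yellow} — a naked pair. Remove those values from K, N.
The 3 variables G, I, M are confined to {pink, red, teal}, which locks those values in; drop them from H, K, N.
H's domain is down to {black}, so H = black.
N's domain is down to {purple}, so N = purple.
No further eliminations apply; L can still be any of white, yellow.

white, yellow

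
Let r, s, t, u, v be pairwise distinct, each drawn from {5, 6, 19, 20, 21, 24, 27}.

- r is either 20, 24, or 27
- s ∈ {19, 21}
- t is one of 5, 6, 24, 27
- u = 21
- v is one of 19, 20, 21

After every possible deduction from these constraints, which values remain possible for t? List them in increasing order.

5, 6, 24, 27

u's domain is down to {21}, so u = 21. Remove 21 from s, v.
s has just one choice, so s = 19. Strike 19 from v.
That leaves v = 20. Eliminate 20 elsewhere: r.
No further eliminations apply; t can still be any of 5, 6, 24, 27.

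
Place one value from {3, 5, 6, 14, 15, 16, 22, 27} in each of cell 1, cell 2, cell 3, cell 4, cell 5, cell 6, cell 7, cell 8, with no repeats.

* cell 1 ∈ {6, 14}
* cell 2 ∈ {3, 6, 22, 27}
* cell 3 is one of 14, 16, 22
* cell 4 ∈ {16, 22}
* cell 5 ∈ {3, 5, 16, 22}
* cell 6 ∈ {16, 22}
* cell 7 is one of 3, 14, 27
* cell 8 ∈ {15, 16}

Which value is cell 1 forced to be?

The 8 variables draw from only 8 values {3, 5, 6, 14, 15, 16, 22, 27}, so each is used; only cell 5 can be 5, hence cell 5 = 5.
The 7 still-open variables draw from only 7 values {3, 6, 14, 15, 16, 22, 27}, so each is used; only cell 8 can be 15, hence cell 8 = 15.
The 2 variables cell 4 and cell 6 are confined to {16, 22}, which locks those values in; drop them from cell 2, cell 3.
That leaves cell 3 = 14. So cell 1, cell 7 can't be 14.
So cell 1 = 6.

6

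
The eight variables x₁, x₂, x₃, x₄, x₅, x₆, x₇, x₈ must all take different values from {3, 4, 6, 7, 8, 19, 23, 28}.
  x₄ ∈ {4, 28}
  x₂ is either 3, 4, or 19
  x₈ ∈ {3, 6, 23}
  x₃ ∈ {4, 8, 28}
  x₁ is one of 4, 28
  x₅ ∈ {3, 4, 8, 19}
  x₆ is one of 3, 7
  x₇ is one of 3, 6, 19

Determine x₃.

8

The 8 variables together cover exactly {3, 4, 6, 7, 8, 19, 23, 28} — 8 values for 8 variables — and 7 appears only in x₆'s list, so x₆ = 7.
The 7 still-open variables draw from only 7 values {3, 4, 6, 8, 19, 23, 28}, so each is used; only x₈ can be 23, hence x₈ = 23.
The 6 still-open variables together cover exactly {3, 4, 6, 8, 19, 28} — 6 values for 6 variables — and 6 appears only in x₇'s list, so x₇ = 6.
The 2 variables x₁ and x₄ are confined to {4, 28}, which locks those values in; drop them from x₂, x₃, x₅.
So x₃ = 8.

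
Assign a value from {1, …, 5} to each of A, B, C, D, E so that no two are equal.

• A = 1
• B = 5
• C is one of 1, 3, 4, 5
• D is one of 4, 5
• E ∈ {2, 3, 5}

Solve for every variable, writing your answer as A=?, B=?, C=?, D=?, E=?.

A's domain is down to {1}, so A = 1. So C can't be 1.
B's domain is down to {5}, so B = 5. Strike 5 from C, D, E.
D must be 4 (only option left). Strike 4 from C.
That leaves C = 3. So E can't be 3.
E has just one choice, so E = 2.

A=1, B=5, C=3, D=4, E=2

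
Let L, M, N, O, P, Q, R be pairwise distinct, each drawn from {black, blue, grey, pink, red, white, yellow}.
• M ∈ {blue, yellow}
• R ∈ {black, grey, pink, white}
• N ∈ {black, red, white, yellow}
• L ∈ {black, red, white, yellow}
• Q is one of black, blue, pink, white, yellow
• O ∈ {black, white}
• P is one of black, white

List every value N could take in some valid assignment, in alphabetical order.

red, yellow

Among the 7 variables, grey fits only R (and all 7 values in {black, blue, grey, pink, red, white, yellow} must be used), so R = grey.
The 6 still-open variables draw from only 6 values {black, blue, pink, red, white, yellow}, so each is used; only Q can be pink, hence Q = pink.
The 5 still-open variables together cover exactly {black, blue, red, white, yellow} — 5 values for 5 variables — and blue appears only in M's list, so M = blue.
O and P between them cover only {black, white} — a naked pair. Remove those values from L, N.
No further eliminations apply; N can still be any of red, yellow.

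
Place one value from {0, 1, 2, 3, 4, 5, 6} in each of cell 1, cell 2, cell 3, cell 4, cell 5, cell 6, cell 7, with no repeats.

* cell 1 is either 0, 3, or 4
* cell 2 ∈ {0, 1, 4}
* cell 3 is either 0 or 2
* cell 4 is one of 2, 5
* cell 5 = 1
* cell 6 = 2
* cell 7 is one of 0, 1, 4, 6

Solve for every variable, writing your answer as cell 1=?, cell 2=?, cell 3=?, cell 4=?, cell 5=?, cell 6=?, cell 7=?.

cell 1=3, cell 2=4, cell 3=0, cell 4=5, cell 5=1, cell 6=2, cell 7=6

cell 5 must be 1 (only option left). Eliminate 1 elsewhere: cell 2, cell 7.
cell 6's domain is down to {2}, so cell 6 = 2. Eliminate 2 elsewhere: cell 3, cell 4.
That leaves cell 3 = 0. So cell 1, cell 2, cell 7 can't be 0.
cell 4 must be 5 (only option left).
cell 2 must be 4 (only option left). So cell 1, cell 7 can't be 4.
cell 7 must be 6 (only option left).
cell 1 has just one choice, so cell 1 = 3.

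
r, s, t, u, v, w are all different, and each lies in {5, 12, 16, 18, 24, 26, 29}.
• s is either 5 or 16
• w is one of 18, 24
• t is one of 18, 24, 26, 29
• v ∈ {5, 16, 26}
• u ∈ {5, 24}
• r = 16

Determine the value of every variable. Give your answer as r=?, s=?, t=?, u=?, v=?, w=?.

r must be 16 (only option left). Strike 16 from s, v.
s's domain is down to {5}, so s = 5. Remove 5 from u, v.
That leaves u = 24. Strike 24 from t, w.
v's domain is down to {26}, so v = 26. Remove 26 from t.
w must be 18 (only option left). So t can't be 18.
t must be 29 (only option left).

r=16, s=5, t=29, u=24, v=26, w=18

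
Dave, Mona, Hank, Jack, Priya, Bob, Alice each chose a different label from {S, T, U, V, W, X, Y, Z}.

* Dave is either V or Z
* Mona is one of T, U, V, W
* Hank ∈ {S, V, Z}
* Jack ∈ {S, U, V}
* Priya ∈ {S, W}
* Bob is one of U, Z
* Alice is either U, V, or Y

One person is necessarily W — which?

Among the 7 variables, T fits only Mona (and all 7 values in {S, T, U, V, W, Y, Z} must be used), so Mona = T.
The 6 still-open variables together cover exactly {S, U, V, W, Y, Z} — 6 values for 6 variables — and W appears only in Priya's list, so Priya = W.

Priya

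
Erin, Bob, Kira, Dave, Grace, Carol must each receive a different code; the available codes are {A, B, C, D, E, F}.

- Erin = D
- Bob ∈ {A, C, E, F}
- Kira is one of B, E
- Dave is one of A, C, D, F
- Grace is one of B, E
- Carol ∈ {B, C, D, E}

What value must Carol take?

C

Erin has just one choice, so Erin = D. Eliminate D elsewhere: Dave, Carol.
The 2 variables Kira and Grace are confined to {B, E}, which locks those values in; drop them from Bob, Carol.
So Carol = C.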